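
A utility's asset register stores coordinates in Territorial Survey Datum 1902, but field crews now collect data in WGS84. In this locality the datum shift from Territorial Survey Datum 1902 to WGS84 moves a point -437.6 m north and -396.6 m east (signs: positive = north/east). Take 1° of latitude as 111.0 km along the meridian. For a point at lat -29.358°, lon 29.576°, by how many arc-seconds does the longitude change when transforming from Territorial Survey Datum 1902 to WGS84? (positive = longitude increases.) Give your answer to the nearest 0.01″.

Δλ = -14.76″

At latitude -29.358°, cos φ = 0.871573.
1° of longitude at this latitude = 111.0 × cos φ = 96.74 km, so Δλ = -396.6 / 96744.7 = -0.0040995° = -14.758″.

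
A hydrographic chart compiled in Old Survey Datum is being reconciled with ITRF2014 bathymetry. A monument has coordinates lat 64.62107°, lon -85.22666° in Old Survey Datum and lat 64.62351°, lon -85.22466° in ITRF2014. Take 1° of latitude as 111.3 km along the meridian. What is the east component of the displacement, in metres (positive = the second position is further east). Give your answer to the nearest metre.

Δφ = 64.62351° − 64.62107° = +0.00244°; Δλ = -85.22466° − -85.22666° = +0.00200°.
ΔN = Δφ × 111300 = 271.6 m; ΔE = Δλ × 111300 × cos(64.62107°) = +0.00200 × 111300 × 0.428603 = 95.4 m.

ΔE = 95 m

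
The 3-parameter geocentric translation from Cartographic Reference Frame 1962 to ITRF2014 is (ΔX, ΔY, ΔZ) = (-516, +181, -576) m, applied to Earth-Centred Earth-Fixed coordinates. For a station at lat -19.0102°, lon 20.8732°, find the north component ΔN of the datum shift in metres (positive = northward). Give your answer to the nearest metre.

ΔN = -681 m

At φ = -19.0102°, λ = 20.8732°: sin φ = -0.325736, cos φ = 0.945461, sin λ = 0.356301, cos λ = 0.934371.
ΔN = −sin φ cos λ·ΔX − sin φ sin λ·ΔY + cos φ·ΔZ = −(-0.325736)(0.934371)(-516) − (-0.325736)(0.356301)(181) + (0.945461)(-576) = -680.63 m.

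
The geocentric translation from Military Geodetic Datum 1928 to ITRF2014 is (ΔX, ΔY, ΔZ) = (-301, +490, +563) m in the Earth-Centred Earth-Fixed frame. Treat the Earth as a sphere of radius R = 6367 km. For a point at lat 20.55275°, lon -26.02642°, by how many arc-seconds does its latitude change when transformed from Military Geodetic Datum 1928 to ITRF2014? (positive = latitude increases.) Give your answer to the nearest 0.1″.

sin φ = 0.351070, cos φ = 0.936349, sin λ = -0.438786, cos λ = 0.898592.
North component: ΔN = −sin φ cos λ·ΔX − sin φ sin λ·ΔY + cos φ·ΔZ = −(0.351070)(0.898592)(-301) − (0.351070)(-0.438786)(490) + (0.936349)(563) = 697.60 m.
1° of latitude spans πR/180 = 111125 m, so Δφ = 697.60 / 111125 × 3600 = 22.599″.

Δφ = 22.6″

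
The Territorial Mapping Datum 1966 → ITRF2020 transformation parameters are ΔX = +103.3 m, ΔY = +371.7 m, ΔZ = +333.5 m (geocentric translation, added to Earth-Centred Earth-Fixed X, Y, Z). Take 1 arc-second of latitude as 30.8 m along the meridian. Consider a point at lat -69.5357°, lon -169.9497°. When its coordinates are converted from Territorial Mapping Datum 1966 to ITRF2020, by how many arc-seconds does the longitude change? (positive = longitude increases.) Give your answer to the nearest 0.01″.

sin φ = -0.936890, cos φ = 0.349624, sin λ = -0.174513, cos λ = -0.984655.
East component: ΔE = −sin λ·ΔX + cos λ·ΔY = −(-0.174513)(103.3) + (-0.984655)(371.7) = -347.97 m.
1° of latitude spans 3600 × 30.80 = 110880 m; at latitude φ, 1° of longitude spans that × cos φ = 38766.3 m, so Δλ = -347.97 / 38766.3 × 3600 = -32.314″.

Δλ = -32.31″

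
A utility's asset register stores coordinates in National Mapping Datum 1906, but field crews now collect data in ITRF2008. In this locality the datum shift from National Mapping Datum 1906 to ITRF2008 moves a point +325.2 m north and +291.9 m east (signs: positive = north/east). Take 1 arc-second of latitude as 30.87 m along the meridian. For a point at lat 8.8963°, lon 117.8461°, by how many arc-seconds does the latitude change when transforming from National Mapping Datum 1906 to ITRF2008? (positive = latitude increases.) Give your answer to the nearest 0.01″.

Δφ = 10.53″

1″ of latitude = 30.87 m, so Δφ = 325.2 / 30.87 = 10.534″.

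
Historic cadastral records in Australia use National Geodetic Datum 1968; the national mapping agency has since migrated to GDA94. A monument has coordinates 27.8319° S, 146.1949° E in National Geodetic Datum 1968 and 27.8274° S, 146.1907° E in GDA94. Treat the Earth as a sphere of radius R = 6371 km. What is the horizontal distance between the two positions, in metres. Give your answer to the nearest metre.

Δφ = -27.8274° − -27.8319° = +0.0045°; Δλ = 146.1907° − 146.1949° = -0.0042°.
1° along a meridian = πR/180 = 111195 m.
ΔN = Δφ × 111195 = 500.4 m; ΔE = Δλ × 111195 × cos(-27.8319°) = -0.0042 × 111195 × 0.884321 = -413.0 m.
Distance = √(ΔE² + ΔN²) = √((-413.0)² + 500.4²) = 648.8 m.

649 m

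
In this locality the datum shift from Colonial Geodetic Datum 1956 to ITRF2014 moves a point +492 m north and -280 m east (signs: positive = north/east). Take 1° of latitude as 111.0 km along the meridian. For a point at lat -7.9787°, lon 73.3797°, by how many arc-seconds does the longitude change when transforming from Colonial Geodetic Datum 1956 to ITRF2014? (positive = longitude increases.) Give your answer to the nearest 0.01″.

At latitude -7.9787°, cos φ = 0.990320.
1° of longitude at this latitude = 111.0 × cos φ = 109.93 km, so Δλ = -280.0 / 109925.5 = -0.0025472° = -9.170″.

Δλ = -9.17″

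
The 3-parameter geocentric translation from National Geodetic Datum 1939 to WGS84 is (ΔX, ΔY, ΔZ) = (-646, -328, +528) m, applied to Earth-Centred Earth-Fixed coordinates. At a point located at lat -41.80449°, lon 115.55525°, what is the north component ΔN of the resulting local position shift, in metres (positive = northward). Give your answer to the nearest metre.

ΔN = 382 m

The local north axis is (−sin φ cos λ, −sin φ sin λ, cos φ), giving ΔN = 185.760 − 197.252 + 393.584 = 382.09 m.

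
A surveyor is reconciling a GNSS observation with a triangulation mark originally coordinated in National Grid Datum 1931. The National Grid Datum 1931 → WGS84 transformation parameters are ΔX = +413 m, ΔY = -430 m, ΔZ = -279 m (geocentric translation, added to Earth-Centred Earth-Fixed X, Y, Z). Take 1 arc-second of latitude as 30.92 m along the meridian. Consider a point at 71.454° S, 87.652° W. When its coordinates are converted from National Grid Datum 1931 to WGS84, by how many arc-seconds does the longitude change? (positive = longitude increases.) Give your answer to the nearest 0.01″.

Δλ = 40.17″

sin φ = -0.948069, cos φ = 0.318066, sin λ = -0.999160, cos λ = 0.040969.
East component: ΔE = −sin λ·ΔX + cos λ·ΔY = −(-0.999160)(413) + (0.040969)(-430) = 395.04 m.
1° of latitude spans 3600 × 30.92 = 111312 m; at latitude φ, 1° of longitude spans that × cos φ = 35404.6 m, so Δλ = 395.04 / 35404.6 × 3600 = 40.168″.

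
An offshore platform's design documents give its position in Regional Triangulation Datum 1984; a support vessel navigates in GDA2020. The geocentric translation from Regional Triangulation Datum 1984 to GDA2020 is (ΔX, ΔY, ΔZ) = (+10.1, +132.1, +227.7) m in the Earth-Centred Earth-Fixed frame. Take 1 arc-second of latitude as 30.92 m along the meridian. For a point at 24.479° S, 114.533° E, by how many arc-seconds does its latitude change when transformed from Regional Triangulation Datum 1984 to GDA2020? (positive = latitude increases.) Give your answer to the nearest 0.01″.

Δφ = 8.26″

sin φ = -0.414360, cos φ = 0.910113, sin λ = 0.909722, cos λ = -0.415217.
North component: ΔN = −sin φ cos λ·ΔX − sin φ sin λ·ΔY + cos φ·ΔZ = −(-0.414360)(-0.415217)(10.1) − (-0.414360)(0.909722)(132.1) + (0.910113)(227.7) = 255.29 m.
1° of latitude spans 3600 × 30.92 = 111312 m, so Δφ = 255.29 / 111312 × 3600 = 8.256″.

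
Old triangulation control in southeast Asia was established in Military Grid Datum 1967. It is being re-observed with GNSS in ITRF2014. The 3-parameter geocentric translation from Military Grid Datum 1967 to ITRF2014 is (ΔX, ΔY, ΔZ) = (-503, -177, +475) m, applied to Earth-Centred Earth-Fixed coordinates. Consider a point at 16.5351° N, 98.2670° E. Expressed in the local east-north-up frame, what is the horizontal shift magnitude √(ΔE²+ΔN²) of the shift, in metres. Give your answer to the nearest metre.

The local east axis at (φ, λ) is (−sin λ, cos λ, 0), so ΔE = −sin(98.2670°)·(-503) + cos(98.2670°)·(-177) = 523.22 m.
The local north axis is (−sin φ cos λ, −sin φ sin λ, cos φ), giving ΔN = -20.584 + 49.851 + 455.357 = 484.62 m.
Horizontal magnitude = √(ΔE² + ΔN²) = √(523.22² + 484.62²) = 713.18 m.

713 m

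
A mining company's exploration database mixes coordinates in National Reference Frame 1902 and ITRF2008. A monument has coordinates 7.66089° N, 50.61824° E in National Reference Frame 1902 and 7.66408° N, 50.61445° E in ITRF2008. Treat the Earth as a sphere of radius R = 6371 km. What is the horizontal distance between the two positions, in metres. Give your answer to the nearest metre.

548 m

Δφ = 7.66408° − 7.66089° = +0.00319°; Δλ = 50.61445° − 50.61824° = -0.00379°.
1° along a meridian = πR/180 = 111195 m.
ΔN = Δφ × 111195 = 354.7 m; ΔE = Δλ × 111195 × cos(7.66089°) = -0.00379 × 111195 × 0.991074 = -417.7 m.
Distance = √(ΔE² + ΔN²) = √((-417.7)² + 354.7²) = 548.0 m.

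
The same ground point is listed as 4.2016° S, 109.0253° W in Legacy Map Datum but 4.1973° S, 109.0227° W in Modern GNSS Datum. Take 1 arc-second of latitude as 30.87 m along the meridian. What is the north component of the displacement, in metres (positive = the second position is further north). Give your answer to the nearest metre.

ΔN = 478 m

Δφ = -4.1973° − -4.2016° = +0.0043°; Δλ = -109.0227° − -109.0253° = +0.0026°.
1° of latitude = 3600 × 30.87 = 111132 m.
ΔN = Δφ × 111132 = 477.9 m; ΔE = Δλ × 111132 × cos(-4.2016°) = +0.0026 × 111132 × 0.997312 = 288.2 m.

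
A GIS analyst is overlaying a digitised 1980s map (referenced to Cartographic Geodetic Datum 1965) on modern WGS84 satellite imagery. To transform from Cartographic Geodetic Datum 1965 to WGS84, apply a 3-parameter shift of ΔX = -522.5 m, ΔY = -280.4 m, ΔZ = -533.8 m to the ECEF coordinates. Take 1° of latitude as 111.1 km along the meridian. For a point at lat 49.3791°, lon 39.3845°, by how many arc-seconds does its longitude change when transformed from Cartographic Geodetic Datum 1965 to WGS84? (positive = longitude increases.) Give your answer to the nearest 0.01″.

Δλ = 5.71″

sin φ = 0.759034, cos φ = 0.651051, sin λ = 0.634521, cos λ = 0.772905.
East component: ΔE = −sin λ·ΔX + cos λ·ΔY = −(0.634521)(-522.5) + (0.772905)(-280.4) = 114.81 m.
1° of latitude spans 111100 m; at latitude φ, 1° of longitude spans that × cos φ = 72331.8 m, so Δλ = 114.81 / 72331.8 × 3600 = 5.714″.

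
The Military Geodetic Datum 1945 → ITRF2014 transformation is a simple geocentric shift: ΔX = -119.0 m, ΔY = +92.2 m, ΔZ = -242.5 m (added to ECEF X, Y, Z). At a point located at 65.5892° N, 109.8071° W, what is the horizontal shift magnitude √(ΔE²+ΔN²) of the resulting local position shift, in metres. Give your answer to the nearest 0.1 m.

154.5 m

At φ = 65.5892°, λ = -109.8071°: sin φ = 0.910606, cos φ = 0.413276, sin λ = -0.940839, cos λ = -0.338855.
ΔE = −sin λ·ΔX + cos λ·ΔY = −(-0.940839)·(-119.0) + (-0.338855)·(92.2) = -143.20 m.
ΔN = −sin φ cos λ·ΔX − sin φ sin λ·ΔY + cos φ·ΔZ = −(0.910606)(-0.338855)(-119.0) − (0.910606)(-0.940839)(92.2) + (0.413276)(-242.5) = -57.95 m.
Horizontal magnitude = √(ΔE² + ΔN²) = √((-143.20)² + (-57.95)²) = 154.48 m.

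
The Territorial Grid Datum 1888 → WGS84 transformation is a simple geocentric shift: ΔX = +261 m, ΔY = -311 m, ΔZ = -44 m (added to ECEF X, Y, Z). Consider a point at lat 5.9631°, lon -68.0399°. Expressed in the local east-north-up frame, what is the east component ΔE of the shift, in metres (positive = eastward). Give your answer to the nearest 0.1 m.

At φ = 5.9631°, λ = -68.0399°: sin φ = 0.103888, cos φ = 0.994589, sin λ = -0.927445, cos λ = 0.373961.
ΔE = −sin λ·ΔX + cos λ·ΔY = −(-0.927445)·(261) + (0.373961)·(-311) = 125.76 m.

ΔE = 125.8 m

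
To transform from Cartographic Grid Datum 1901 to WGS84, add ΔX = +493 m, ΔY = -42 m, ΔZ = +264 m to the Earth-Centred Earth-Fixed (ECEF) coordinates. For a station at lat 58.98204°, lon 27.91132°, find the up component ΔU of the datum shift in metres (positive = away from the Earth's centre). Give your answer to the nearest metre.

ΔU = 441 m

At φ = 58.98204°, λ = 27.91132°: sin φ = 0.857006, cos φ = 0.515307, sin λ = 0.468104, cos λ = 0.883673.
ΔU = cos φ cos λ·ΔX + cos φ sin λ·ΔY + sin φ·ΔZ = (0.515307)(0.883673)(493) + (0.515307)(0.468104)(-42) + (0.857006)(264) = 440.61 m.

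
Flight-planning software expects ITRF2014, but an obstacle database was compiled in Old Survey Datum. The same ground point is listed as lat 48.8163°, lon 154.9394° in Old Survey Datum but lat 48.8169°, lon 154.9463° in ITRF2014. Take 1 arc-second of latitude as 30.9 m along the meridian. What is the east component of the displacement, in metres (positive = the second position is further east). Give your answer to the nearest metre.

Δφ = 48.8169° − 48.8163° = +0.0006°; Δλ = 154.9463° − 154.9394° = +0.0069°.
1° of latitude = 3600 × 30.90 = 111240 m.
ΔN = Δφ × 111240 = 66.7 m; ΔE = Δλ × 111240 × cos(48.8163°) = +0.0069 × 111240 × 0.658475 = 505.4 m.

ΔE = 505 m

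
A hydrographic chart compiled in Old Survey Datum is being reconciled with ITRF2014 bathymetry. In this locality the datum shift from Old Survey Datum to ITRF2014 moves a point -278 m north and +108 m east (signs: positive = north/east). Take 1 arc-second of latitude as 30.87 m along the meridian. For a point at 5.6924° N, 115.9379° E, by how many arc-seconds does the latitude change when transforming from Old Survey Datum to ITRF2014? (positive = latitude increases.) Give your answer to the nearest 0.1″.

Δφ = -9.0″

1″ of latitude = 30.87 m, so Δφ = -278.0 / 30.87 = -9.006″.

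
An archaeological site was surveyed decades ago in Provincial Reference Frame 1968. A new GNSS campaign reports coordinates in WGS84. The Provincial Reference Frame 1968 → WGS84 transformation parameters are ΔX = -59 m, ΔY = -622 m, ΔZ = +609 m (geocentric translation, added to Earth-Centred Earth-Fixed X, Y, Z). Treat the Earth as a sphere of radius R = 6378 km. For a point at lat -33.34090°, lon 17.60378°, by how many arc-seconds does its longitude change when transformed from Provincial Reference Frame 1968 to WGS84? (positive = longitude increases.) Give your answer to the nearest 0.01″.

sin φ = -0.549619, cos φ = 0.835415, sin λ = 0.302433, cos λ = 0.953171.
East component: ΔE = −sin λ·ΔX + cos λ·ΔY = −(0.302433)(-59) + (0.953171)(-622) = -575.03 m.
1° of latitude spans πR/180 = 111317 m; at latitude φ, 1° of longitude spans that × cos φ = 92996.0 m, so Δλ = -575.03 / 92996.0 × 3600 = -22.260″.

Δλ = -22.26″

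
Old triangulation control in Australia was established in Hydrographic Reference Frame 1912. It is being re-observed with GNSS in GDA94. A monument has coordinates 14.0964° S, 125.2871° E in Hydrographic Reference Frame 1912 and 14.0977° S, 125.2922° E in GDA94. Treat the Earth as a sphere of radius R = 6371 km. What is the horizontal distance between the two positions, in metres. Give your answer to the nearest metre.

569 m

Δφ = -14.0977° − -14.0964° = -0.0013°; Δλ = 125.2922° − 125.2871° = +0.0051°.
1° along a meridian = πR/180 = 111195 m.
ΔN = Δφ × 111195 = -144.6 m; ΔE = Δλ × 111195 × cos(-14.0964°) = +0.0051 × 111195 × 0.969887 = 550.0 m.
Distance = √(ΔE² + ΔN²) = √(550.0² + (-144.6)²) = 568.7 m.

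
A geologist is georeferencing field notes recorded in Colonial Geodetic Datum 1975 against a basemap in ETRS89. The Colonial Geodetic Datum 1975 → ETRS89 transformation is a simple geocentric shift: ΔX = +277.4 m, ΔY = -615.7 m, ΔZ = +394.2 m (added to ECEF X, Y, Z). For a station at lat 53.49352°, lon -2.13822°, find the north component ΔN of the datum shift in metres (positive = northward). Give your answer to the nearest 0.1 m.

ΔN = -6.8 m

The local north axis is (−sin φ cos λ, −sin φ sin λ, cos φ), giving ΔN = -222.816 − 18.465 + 234.515 = -6.77 m.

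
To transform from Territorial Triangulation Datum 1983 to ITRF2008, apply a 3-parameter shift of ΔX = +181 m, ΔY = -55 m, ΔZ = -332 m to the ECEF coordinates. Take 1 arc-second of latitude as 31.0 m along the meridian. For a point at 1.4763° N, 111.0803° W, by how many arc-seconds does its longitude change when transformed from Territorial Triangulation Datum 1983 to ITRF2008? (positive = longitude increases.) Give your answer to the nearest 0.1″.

Δλ = 6.1″

sin φ = 0.025763, cos φ = 0.999668, sin λ = -0.933077, cos λ = -0.359676.
East component: ΔE = −sin λ·ΔX + cos λ·ΔY = −(-0.933077)(181) + (-0.359676)(-55) = 188.67 m.
1° of latitude spans 3600 × 31.00 = 111600 m; at latitude φ, 1° of longitude spans that × cos φ = 111563.0 m, so Δλ = 188.67 / 111563.0 × 3600 = 6.088″.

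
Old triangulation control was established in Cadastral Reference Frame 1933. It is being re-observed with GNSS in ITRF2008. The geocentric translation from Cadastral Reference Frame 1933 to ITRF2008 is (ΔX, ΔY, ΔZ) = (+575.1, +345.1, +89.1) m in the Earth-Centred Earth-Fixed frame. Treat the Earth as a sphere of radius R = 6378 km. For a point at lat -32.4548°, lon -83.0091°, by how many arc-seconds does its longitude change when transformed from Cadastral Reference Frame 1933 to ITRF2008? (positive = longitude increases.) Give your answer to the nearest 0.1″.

Δλ = 23.5″

sin φ = -0.536634, cos φ = 0.843815, sin λ = -0.992565, cos λ = 0.121712.
East component: ΔE = −sin λ·ΔX + cos λ·ΔY = −(-0.992565)(575.1) + (0.121712)(345.1) = 612.83 m.
1° of latitude spans πR/180 = 111317 m; at latitude φ, 1° of longitude spans that × cos φ = 93931.0 m, so Δλ = 612.83 / 93931.0 × 3600 = 23.487″.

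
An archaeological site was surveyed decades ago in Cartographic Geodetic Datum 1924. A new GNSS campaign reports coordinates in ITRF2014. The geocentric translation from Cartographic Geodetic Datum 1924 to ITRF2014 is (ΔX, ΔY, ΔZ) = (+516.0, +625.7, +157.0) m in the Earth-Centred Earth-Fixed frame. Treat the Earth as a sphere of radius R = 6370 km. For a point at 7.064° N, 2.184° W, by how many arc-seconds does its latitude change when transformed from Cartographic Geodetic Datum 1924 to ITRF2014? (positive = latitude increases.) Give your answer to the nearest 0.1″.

Δφ = 3.1″

sin φ = 0.122978, cos φ = 0.992409, sin λ = -0.038109, cos λ = 0.999274.
North component: ΔN = −sin φ cos λ·ΔX − sin φ sin λ·ΔY + cos φ·ΔZ = −(0.122978)(0.999274)(516.0) − (0.122978)(-0.038109)(625.7) + (0.992409)(157.0) = 95.33 m.
1° of latitude spans πR/180 = 111177 m, so Δφ = 95.33 / 111177 × 3600 = 3.087″.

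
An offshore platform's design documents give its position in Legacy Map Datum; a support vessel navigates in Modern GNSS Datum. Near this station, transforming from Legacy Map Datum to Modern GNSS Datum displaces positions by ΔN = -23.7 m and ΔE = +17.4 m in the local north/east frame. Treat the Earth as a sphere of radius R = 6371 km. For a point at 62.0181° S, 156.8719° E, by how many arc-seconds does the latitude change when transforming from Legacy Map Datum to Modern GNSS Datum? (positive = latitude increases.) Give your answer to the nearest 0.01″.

On a sphere of radius R, 1 rad of latitude = R, so Δφ = ΔN / R = -23.7 / 6371000 = -3.7200e-06 rad = -0.767″.

Δφ = -0.77″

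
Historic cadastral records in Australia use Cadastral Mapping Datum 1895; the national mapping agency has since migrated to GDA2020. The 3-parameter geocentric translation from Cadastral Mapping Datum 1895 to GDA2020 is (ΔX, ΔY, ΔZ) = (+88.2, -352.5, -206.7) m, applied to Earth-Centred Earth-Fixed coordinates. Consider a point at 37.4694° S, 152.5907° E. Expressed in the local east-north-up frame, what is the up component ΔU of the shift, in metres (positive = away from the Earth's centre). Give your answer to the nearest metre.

At φ = -37.4694°, λ = 152.5907°: sin φ = -0.608338, cos φ = 0.793678, sin λ = 0.460344, cos λ = -0.887741.
ΔU = cos φ cos λ·ΔX + cos φ sin λ·ΔY + sin φ·ΔZ = (0.793678)(-0.887741)(88.2) + (0.793678)(0.460344)(-352.5) + (-0.608338)(-206.7) = -65.19 m.

ΔU = -65 m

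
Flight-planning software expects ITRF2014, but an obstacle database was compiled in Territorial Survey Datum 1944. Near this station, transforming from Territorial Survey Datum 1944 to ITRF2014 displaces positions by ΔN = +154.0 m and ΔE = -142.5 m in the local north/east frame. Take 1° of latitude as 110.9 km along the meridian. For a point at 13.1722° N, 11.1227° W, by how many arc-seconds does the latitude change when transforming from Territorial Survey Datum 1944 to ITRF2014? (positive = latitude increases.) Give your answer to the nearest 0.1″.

1° of latitude = 110.9 km, so Δφ = 154.0 / 110900 = 0.0013886° = 4.999″.

Δφ = 5.0″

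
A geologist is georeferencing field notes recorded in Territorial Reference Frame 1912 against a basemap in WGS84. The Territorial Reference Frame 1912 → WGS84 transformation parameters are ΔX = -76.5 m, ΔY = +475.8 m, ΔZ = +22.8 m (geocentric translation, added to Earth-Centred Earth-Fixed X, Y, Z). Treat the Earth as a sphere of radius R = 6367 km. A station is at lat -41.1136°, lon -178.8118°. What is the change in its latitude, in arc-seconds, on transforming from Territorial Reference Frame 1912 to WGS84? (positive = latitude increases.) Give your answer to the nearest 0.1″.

sin φ = -0.657554, cos φ = 0.753407, sin λ = -0.020737, cos λ = -0.999785.
North component: ΔN = −sin φ cos λ·ΔX − sin φ sin λ·ΔY + cos φ·ΔZ = −(-0.657554)(-0.999785)(-76.5) − (-0.657554)(-0.020737)(475.8) + (0.753407)(22.8) = 60.98 m.
1° of latitude spans πR/180 = 111125 m, so Δφ = 60.98 / 111125 × 3600 = 1.976″.

Δφ = 2.0″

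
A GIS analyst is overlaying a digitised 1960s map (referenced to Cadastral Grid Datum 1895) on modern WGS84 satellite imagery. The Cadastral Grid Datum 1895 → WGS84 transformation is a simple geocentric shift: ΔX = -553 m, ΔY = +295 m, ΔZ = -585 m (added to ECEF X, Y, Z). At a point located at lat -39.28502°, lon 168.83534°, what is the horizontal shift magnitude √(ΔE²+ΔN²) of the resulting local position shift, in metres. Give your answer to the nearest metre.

196 m

At φ = -39.28502°, λ = 168.83534°: sin φ = -0.633179, cos φ = 0.774006, sin λ = 0.193629, cos λ = -0.981075.
ΔE = −sin λ·ΔX + cos λ·ΔY = −(0.193629)·(-553) + (-0.981075)·(295) = -182.34 m.
ΔN = −sin φ cos λ·ΔX − sin φ sin λ·ΔY + cos φ·ΔZ = −(-0.633179)(-0.981075)(-553) − (-0.633179)(0.193629)(295) + (0.774006)(-585) = -73.10 m.
Horizontal magnitude = √(ΔE² + ΔN²) = √((-182.34)² + (-73.10)²) = 196.45 m.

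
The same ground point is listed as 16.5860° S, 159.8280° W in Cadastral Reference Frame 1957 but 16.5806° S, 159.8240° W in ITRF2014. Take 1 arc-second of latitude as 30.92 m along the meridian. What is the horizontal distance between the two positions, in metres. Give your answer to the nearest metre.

737 m

Δφ = -16.5806° − -16.5860° = +0.0054°; Δλ = -159.8240° − -159.8280° = +0.0040°.
1° of latitude = 3600 × 30.92 = 111312 m.
ΔN = Δφ × 111312 = 601.1 m; ΔE = Δλ × 111312 × cos(-16.5860°) = +0.0040 × 111312 × 0.958392 = 426.7 m.
Distance = √(ΔE² + ΔN²) = √(426.7² + 601.1²) = 737.2 m.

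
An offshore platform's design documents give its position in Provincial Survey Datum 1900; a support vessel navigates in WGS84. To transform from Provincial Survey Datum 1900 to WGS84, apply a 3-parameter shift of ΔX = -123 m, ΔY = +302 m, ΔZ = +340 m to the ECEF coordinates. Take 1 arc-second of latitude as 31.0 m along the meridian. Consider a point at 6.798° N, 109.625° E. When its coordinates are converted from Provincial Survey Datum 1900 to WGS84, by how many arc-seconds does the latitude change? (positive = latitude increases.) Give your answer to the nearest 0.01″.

Δφ = 9.65″

sin φ = 0.118369, cos φ = 0.992970, sin λ = 0.941911, cos λ = -0.335863.
North component: ΔN = −sin φ cos λ·ΔX − sin φ sin λ·ΔY + cos φ·ΔZ = −(0.118369)(-0.335863)(-123) − (0.118369)(0.941911)(302) + (0.992970)(340) = 299.05 m.
1° of latitude spans 3600 × 31.00 = 111600 m, so Δφ = 299.05 / 111600 × 3600 = 9.647″.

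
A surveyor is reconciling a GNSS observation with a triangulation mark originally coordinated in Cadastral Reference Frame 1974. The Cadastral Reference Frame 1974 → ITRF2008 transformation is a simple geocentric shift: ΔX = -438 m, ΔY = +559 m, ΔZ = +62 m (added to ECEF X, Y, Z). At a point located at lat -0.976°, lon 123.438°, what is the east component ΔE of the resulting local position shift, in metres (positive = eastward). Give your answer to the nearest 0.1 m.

ΔE = 57.5 m

The local east axis at (φ, λ) is (−sin λ, cos λ, 0), so ΔE = −sin(123.438°)·(-438) + cos(123.438°)·559 = 57.48 m.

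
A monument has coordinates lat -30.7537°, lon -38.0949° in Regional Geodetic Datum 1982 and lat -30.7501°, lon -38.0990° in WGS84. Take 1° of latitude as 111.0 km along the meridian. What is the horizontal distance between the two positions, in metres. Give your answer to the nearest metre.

559 m

Δφ = -30.7501° − -30.7537° = +0.0036°; Δλ = -38.0990° − -38.0949° = -0.0041°.
ΔN = Δφ × 111000 = 399.6 m; ΔE = Δλ × 111000 × cos(-30.7537°) = -0.0041 × 111000 × 0.859373 = -391.1 m.
Distance = √(ΔE² + ΔN²) = √((-391.1)² + 399.6²) = 559.1 m.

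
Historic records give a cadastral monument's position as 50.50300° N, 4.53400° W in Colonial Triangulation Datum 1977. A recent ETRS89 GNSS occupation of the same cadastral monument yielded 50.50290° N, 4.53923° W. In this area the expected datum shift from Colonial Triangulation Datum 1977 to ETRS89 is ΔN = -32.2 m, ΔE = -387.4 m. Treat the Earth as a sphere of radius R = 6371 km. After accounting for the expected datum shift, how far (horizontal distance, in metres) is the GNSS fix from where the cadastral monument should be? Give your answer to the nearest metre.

27 m

Observed coordinate differences: Δφ = -0.00010°, Δλ = -0.00523°.
Converting to metres (1° lat = 111195 m, cos φ = 0.636038): observed ΔN = -11.1 m, observed ΔE = -369.9 m.
Subtracting the expected shift leaves a residual of -11.1 − (-32.2) = 21.1 m north and -369.9 − (-387.4) = 17.5 m east.
Residual distance = √(21.1² + 17.5²) = 27.4 m.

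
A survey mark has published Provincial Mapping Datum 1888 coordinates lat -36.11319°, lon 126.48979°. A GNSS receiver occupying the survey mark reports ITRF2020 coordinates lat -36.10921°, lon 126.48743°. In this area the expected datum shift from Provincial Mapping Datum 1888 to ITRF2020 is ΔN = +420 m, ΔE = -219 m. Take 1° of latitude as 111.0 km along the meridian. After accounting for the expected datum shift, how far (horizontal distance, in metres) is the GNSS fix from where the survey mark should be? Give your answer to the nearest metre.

Observed coordinate differences: Δφ = +0.00398°, Δλ = -0.00236°.
Converting to metres (1° lat = 111000 m, cos φ = 0.807854): observed ΔN = 441.8 m, observed ΔE = -211.6 m.
Subtracting the expected shift leaves a residual of 441.8 − (420) = 21.8 m north and -211.6 − (-219) = 7.4 m east.
Residual distance = √(21.8² + 7.4²) = 23.0 m.

23 m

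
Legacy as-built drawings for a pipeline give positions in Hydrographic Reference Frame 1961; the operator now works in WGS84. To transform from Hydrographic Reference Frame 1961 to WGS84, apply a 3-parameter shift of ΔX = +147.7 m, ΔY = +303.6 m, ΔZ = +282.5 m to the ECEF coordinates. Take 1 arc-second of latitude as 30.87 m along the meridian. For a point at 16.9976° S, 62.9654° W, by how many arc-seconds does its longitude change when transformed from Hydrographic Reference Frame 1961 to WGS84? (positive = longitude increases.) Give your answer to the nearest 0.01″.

sin φ = -0.292332, cos φ = 0.956317, sin λ = -0.890732, cos λ = 0.454528.
East component: ΔE = −sin λ·ΔX + cos λ·ΔY = −(-0.890732)(147.7) + (0.454528)(303.6) = 269.56 m.
1° of latitude spans 3600 × 30.87 = 111132 m; at latitude φ, 1° of longitude spans that × cos φ = 106277.4 m, so Δλ = 269.56 / 106277.4 × 3600 = 9.131″.

Δλ = 9.13″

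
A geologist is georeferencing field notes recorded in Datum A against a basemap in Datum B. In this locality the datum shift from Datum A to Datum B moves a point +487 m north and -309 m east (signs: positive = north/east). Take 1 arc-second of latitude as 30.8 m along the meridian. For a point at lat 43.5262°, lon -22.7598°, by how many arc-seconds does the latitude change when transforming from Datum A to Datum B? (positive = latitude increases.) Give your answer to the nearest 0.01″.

1″ of latitude = 30.80 m, so Δφ = 487.0 / 30.80 = 15.812″.

Δφ = 15.81″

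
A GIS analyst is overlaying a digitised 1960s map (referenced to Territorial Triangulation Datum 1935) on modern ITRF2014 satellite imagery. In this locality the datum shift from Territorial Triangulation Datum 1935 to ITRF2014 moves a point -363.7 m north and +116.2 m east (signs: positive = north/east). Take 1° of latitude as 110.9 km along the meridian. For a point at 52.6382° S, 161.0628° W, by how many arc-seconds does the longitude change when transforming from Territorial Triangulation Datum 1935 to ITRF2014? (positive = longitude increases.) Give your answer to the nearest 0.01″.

Δλ = 6.22″

At latitude -52.6382°, cos φ = 0.606846.
1° of longitude at this latitude = 110.9 × cos φ = 67.30 km, so Δλ = 116.2 / 67299.2 = 0.0017266° = 6.216″.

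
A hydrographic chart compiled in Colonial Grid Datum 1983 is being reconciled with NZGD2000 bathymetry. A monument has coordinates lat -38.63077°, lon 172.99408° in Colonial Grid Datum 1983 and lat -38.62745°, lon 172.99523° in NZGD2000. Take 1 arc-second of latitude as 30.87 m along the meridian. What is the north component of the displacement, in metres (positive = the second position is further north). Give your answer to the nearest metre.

ΔN = 369 m

Δφ = -38.62745° − -38.63077° = +0.00332°; Δλ = 172.99523° − 172.99408° = +0.00115°.
1° of latitude = 3600 × 30.87 = 111132 m.
ΔN = Δφ × 111132 = 369.0 m; ΔE = Δλ × 111132 × cos(-38.63077°) = +0.00115 × 111132 × 0.781185 = 99.8 m.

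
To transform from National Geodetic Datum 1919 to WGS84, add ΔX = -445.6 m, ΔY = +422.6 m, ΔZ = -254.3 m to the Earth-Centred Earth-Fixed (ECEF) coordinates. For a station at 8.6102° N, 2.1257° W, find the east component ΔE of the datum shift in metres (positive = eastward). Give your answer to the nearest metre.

The local east axis at (φ, λ) is (−sin λ, cos λ, 0), so ΔE = −sin(-2.1257°)·(-445.6) + cos(-2.1257°)·422.6 = 405.78 m.

ΔE = 406 m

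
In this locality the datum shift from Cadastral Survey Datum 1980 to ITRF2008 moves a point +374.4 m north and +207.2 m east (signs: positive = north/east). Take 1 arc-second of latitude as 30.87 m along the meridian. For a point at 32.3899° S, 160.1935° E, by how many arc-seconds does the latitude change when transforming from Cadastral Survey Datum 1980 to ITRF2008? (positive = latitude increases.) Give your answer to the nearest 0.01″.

Δφ = 12.13″

1″ of latitude = 30.87 m, so Δφ = 374.4 / 30.87 = 12.128″.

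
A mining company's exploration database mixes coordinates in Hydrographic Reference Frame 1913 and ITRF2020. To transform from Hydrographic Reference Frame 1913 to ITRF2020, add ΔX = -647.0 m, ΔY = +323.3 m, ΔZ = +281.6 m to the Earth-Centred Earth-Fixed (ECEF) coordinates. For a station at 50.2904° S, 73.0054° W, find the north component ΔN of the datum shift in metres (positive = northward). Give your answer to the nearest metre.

ΔN = -203 m

The local north axis is (−sin φ cos λ, −sin φ sin λ, cos φ), giving ΔN = -145.478 − 237.852 + 179.913 = -203.42 m.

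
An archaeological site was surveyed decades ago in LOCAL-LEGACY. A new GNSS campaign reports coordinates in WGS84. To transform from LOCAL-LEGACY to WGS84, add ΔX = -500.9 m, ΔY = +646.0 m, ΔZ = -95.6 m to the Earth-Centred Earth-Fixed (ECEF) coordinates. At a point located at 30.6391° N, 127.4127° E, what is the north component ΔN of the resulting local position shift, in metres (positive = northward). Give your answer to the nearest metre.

ΔN = -499 m

The local north axis is (−sin φ cos λ, −sin φ sin λ, cos φ), giving ΔN = -155.092 − 261.493 − 82.254 = -498.84 m.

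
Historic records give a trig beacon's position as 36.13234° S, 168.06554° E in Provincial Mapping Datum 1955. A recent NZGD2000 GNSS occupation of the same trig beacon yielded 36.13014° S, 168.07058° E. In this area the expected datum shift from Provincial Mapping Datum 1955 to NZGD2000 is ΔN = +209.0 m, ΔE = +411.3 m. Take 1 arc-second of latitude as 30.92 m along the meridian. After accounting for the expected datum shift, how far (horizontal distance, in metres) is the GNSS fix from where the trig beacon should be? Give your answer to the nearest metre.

Observed coordinate differences: Δφ = +0.00220°, Δλ = +0.00504°.
Converting to metres (1° lat = 111312 m, cos φ = 0.807657): observed ΔN = 244.9 m, observed ΔE = 453.1 m.
Subtracting the expected shift leaves a residual of 244.9 − (209.0) = 35.9 m north and 453.1 − (411.3) = 41.8 m east.
Residual distance = √(35.9² + 41.8²) = 55.1 m.

55 m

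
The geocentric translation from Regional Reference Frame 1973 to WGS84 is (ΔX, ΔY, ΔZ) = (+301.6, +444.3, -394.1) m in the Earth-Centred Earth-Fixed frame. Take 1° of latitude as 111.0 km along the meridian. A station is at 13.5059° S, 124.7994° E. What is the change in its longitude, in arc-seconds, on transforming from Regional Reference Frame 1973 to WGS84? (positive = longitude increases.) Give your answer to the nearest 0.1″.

Δλ = -16.7″

sin φ = -0.233545, cos φ = 0.972346, sin λ = 0.821155, cos λ = -0.570705.
East component: ΔE = −sin λ·ΔX + cos λ·ΔY = −(0.821155)(301.6) + (-0.570705)(444.3) = -501.22 m.
1° of latitude spans 111000 m; at latitude φ, 1° of longitude spans that × cos φ = 107930.4 m, so Δλ = -501.22 / 107930.4 × 3600 = -16.718″.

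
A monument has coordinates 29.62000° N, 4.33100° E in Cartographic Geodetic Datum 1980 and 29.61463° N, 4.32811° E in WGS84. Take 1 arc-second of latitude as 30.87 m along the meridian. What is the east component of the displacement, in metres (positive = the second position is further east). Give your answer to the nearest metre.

Δφ = 29.61463° − 29.62000° = -0.00537°; Δλ = 4.32811° − 4.33100° = -0.00289°.
1° of latitude = 3600 × 30.87 = 111132 m.
ΔN = Δφ × 111132 = -596.8 m; ΔE = Δλ × 111132 × cos(29.62000°) = -0.00289 × 111132 × 0.869322 = -279.2 m.

ΔE = -279 m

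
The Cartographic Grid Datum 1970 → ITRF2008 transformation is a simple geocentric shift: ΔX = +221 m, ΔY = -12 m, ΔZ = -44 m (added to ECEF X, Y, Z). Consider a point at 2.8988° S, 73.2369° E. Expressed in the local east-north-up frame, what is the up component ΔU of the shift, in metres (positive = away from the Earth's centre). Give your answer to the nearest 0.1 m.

The local up (radial) axis is (cos φ cos λ, cos φ sin λ, sin φ), giving ΔU = 63.658 − 11.475 + 2.225 = 54.41 m.

ΔU = 54.4 m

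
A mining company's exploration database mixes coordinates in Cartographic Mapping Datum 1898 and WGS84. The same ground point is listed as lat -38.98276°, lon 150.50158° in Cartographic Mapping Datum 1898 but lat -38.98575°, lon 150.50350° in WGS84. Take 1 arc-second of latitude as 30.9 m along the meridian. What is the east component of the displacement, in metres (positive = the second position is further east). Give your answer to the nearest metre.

Δφ = -38.98575° − -38.98276° = -0.00299°; Δλ = 150.50350° − 150.50158° = +0.00192°.
1° of latitude = 3600 × 30.90 = 111240 m.
ΔN = Δφ × 111240 = -332.6 m; ΔE = Δλ × 111240 × cos(-38.98276°) = +0.00192 × 111240 × 0.777335 = 166.0 m.

ΔE = 166 m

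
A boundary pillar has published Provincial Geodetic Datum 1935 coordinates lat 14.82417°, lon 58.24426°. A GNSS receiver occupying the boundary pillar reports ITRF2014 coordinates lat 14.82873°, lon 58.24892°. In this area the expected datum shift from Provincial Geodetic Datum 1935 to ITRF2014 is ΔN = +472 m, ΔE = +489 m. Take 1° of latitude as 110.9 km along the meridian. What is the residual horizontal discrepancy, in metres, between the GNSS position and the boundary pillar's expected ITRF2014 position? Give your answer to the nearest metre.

35 m

Observed coordinate differences: Δφ = +0.00456°, Δλ = +0.00466°.
Converting to metres (1° lat = 110900 m, cos φ = 0.966716): observed ΔN = 505.7 m, observed ΔE = 499.6 m.
Subtracting the expected shift leaves a residual of 505.7 − (472) = 33.7 m north and 499.6 − (489) = 10.6 m east.
Residual distance = √(33.7² + 10.6²) = 35.3 m.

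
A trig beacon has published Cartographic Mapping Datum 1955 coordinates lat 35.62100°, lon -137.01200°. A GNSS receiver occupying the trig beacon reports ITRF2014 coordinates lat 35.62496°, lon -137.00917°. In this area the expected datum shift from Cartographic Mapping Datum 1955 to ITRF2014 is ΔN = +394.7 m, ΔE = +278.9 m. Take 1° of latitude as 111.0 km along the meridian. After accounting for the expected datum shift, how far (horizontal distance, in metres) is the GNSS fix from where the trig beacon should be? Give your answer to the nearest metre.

Observed coordinate differences: Δφ = +0.00396°, Δλ = +0.00283°.
Converting to metres (1° lat = 111000 m, cos φ = 0.812887): observed ΔN = 439.6 m, observed ΔE = 255.4 m.
Subtracting the expected shift leaves a residual of 439.6 − (394.7) = 44.9 m north and 255.4 − (278.9) = -23.5 m east.
Residual distance = √(44.9² + (-23.5)²) = 50.7 m.

51 m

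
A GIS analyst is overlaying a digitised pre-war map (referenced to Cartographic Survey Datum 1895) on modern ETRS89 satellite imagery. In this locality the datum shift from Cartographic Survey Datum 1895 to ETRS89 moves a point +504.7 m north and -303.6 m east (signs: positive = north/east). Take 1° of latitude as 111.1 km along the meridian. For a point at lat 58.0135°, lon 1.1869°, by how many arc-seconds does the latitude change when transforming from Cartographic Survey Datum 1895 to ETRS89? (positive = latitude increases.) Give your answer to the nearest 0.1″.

Δφ = 16.4″

1° of latitude = 111.1 km, so Δφ = 504.7 / 111100 = 0.0045428° = 16.354″.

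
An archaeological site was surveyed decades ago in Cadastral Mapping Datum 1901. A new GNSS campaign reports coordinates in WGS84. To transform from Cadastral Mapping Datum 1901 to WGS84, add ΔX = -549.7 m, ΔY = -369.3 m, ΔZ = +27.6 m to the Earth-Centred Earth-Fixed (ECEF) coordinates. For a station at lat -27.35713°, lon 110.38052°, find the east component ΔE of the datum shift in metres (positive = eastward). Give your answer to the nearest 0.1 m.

At φ = -27.35713°, λ = 110.38052°: sin φ = -0.459535, cos φ = 0.888159, sin λ = 0.937400, cos λ = -0.348253.
ΔE = −sin λ·ΔX + cos λ·ΔY = −(0.937400)·(-549.7) + (-0.348253)·(-369.3) = 643.90 m.

ΔE = 643.9 m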